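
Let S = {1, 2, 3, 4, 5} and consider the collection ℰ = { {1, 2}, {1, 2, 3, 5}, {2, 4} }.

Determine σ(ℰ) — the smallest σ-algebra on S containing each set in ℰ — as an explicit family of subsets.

σ(ℰ) = { {}, {1}, {2}, {4}, {1, 2}, {1, 4}, {2, 4}, {3, 5}, {1, 2, 4}, {1, 3, 5}, {2, 3, 5}, {3, 4, 5}, {1, 2, 3, 5}, {1, 3, 4, 5}, {2, 3, 4, 5}, S }

Trace:
Start: ℰ ∪ {∅, S} = { {}, {1, 2}, {2, 4}, {1, 2, 3, 5}, S }.
Iteration 1: 4 new —
  {4}  = S∖{1, 2, 3, 5}
  {1, 2, 4}  = {1, 2} ∪ {2, 4}
  {1, 3, 5}  = S∖{2, 4}
  {3, 4, 5}  = S∖{1, 2}
  — 9 sets.
Iteration 2. New:
  {3, 5}  = S∖{1, 2, 4}
  {1, 3, 4, 5}  = {3, 4, 5} ∪ {1, 3, 5}
  {2, 3, 4, 5}  = {3, 4, 5} ∪ {2, 4}
  — 12 sets.
Iteration 3: 2 new —
  {1}  = S∖{2, 3, 4, 5}
  {2}  = S∖{1, 3, 4, 5}
  — 14 sets.
Iteration 4: 2 new —
  {1, 4}  = {4} ∪ {1}
  {2, 3, 5}  = {3, 5} ∪ {2}
  — 16 sets.
Iteration 5: no new sets; the family is a σ-algebra.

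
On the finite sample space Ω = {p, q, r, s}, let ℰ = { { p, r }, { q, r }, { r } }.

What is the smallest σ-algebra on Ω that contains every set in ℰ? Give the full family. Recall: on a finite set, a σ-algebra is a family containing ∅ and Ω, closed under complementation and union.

σ(ℰ) (16 sets): { {}, { p }, { q }, { r }, { s }, { p, q }, { p, r }, { p, s }, { q, r }, { q, s }, { r, s }, { p, q, r }, { p, q, s }, { p, r, s }, { q, r, s }, Ω }

Working:
Initial family (5 sets): { {}, { r }, { p, r }, { q, r }, Ω }.
Round 1 (4 new):
  { p, s }  = complement { q, r }
  { q, s }  = complement { p, r }
  { p, q, r }  = { q, r } ∪ { p, r }
  { p, q, s }  = complement { r }
  (now 9)
Round 2: 3 new —
  { s }  = complement { p, q, r }
  { p, r, s }  = { r } ∪ { p, s }
  { q, r, s }  = { r } ∪ { q, s }
  (now 12)
Round 3 (3 new):
  { p }  = complement { q, r, s }
  { q }  = complement { p, r, s }
  { r, s }  = { r } ∪ { s }
  (now 15)
Round 4 (1 new):
  { p, q }  = complement { r, s }
  (now 16)
Round 5: no new sets; the family is a σ-algebra.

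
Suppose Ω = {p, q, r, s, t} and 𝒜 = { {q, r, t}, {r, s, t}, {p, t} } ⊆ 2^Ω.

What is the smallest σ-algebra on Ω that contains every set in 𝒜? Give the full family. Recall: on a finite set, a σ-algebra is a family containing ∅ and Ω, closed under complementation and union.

|σ(𝒜)| = 32.  σ(𝒜) = { ∅, {p}, {q}, {r}, {s}, {t}, {p, q}, {p, r}, {p, s}, {p, t}, {q, r}, {q, s}, {q, t}, {r, s}, {r, t}, {s, t}, {p, q, r}, {p, q, s}, {p, q, t}, {p, r, s}, {p, r, t}, {p, s, t}, {q, r, s}, {q, r, t}, {q, s, t}, {r, s, t}, {p, q, r, s}, {p, q, r, t}, {p, q, s, t}, {p, r, s, t}, {q, r, s, t}, Ω }

Trace:
Seed the family with 𝒜 together with ∅ and Ω: { ∅, {p, t}, {q, r, t}, {r, s, t}, Ω }.
Round 1 (6 new):
  {p, q}  = complement {r, s, t}
  {p, s}  = complement {q, r, t}
  {q, r, s}  = complement {p, t}
  {p, q, r, t}  = {q, r, t} ∪ {p, t}
  {p, r, s, t}  = {r, s, t} ∪ {p, t}
  {q, r, s, t}  = {r, s, t} ∪ {q, r, t}
Round 2. New:
  {p}  = complement {q, r, s, t}
  {q}  = complement {p, r, s, t}
  {s}  = complement {p, q, r, t}
  {p, q, s}  = {p, q} ∪ {p, s}
  {p, q, t}  = {p, q} ∪ {p, t}
  {p, s, t}  = {p, s} ∪ {p, t}
  {p, q, r, s}  = {q, r, s} ∪ {p, q}
Round 3 adds 6:
  {t}  = complement {p, q, r, s}
  {q, r}  = complement {p, s, t}
  {q, s}  = {s} ∪ {q}
  {r, s}  = complement {p, q, t}
  {r, t}  = complement {p, q, s}
  {p, q, s, t}  = {p, s, t} ∪ {p, q, t}
Round 4: 7 new —
  {r}  = complement {p, q, s, t}
  {q, t}  = {q} ∪ {t}
  {s, t}  = {t} ∪ {s}
  {p, q, r}  = {p, q} ∪ {q, r}
  {p, r, s}  = {r, s} ∪ {p, s}
  {p, r, t}  = complement {q, s}
  {q, s, t}  = {t} ∪ {q, s}
Round 5: +1 →
  {p, r}  = complement {q, s, t}
After Round 6 the family is unchanged; done.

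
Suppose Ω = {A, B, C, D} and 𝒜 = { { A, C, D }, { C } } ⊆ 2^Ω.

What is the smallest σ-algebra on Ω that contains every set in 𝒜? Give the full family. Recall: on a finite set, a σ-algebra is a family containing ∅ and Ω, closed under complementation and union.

Seed the family with 𝒜 together with ∅ and Ω: { {  }, { C }, { A, C, D }, Ω }.
Step 1: +2 →
  { B }  = complement { A, C, D }
  { A, B, D }  = complement { C }
  [6 total]
Step 2 (1 new):
  { B, C }  = { C } ∪ { B }
  [7 total]
Step 3. New:
  { A, D }  = complement { B, C }
  [8 total]
Step 4: closed — nothing new.

σ(𝒜) = { {  }, { B }, { C }, { A, D }, { B, C }, { A, B, D }, { A, C, D }, Ω }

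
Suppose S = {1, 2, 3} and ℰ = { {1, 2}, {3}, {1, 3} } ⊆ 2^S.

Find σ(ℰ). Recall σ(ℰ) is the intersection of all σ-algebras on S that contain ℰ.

Begin from { ∅, {3}, {1, 2}, {1, 3}, S } (that is, ℰ plus ∅ and S).
Iteration 1. New:
  {2}  = ᶜ of {1, 3}
  |family| = 6
Iteration 2: +1 →
  {2, 3}  = {3} ∪ {2}
  |family| = 7
Iteration 3 (1 new):
  {1}  = ᶜ of {2, 3}
  |family| = 8
Iteration 4: stable.

|σ(ℰ)| = 8.  σ(ℰ) = { ∅, {1}, {2}, {3}, {1, 2}, {1, 3}, {2, 3}, S }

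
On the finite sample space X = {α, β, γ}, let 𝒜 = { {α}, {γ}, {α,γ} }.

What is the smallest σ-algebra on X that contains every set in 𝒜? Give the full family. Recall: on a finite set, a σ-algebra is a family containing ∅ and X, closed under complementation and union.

Answer: σ(𝒜) = { {}, {α}, {β}, {γ}, {α,β}, {α,γ}, {β,γ}, X }

Trace:
Initial family (5 sets): { {}, {α}, {γ}, {α,γ}, X }.
Iteration 1 adds 3:
  {β}  = ᶜ of {α,γ}
  {α,β}  = ᶜ of {γ}
  {β,γ}  = ᶜ of {α}
Iteration 2: closed — nothing new.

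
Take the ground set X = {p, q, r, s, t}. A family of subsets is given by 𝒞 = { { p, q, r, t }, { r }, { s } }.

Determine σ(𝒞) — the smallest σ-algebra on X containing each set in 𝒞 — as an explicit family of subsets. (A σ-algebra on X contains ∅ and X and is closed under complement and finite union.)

σ(𝒞) = { {}, { r }, { s }, { r, s }, { p, q, t }, { p, q, r, t }, { p, q, s, t }, X }

Derivation:
Take S₀ = 𝒞 ∪ {∅, X} = { {}, { r }, { s }, { p, q, r, t }, X }.
Step 1: 2 new —
  { r, s }  = { r } ∪ { s }
  { p, q, s, t }  = { r }ᶜ
Step 2 adds 1:
  { p, q, t }  = { r, s }ᶜ
Step 3: already closed under ᶜ and ∪.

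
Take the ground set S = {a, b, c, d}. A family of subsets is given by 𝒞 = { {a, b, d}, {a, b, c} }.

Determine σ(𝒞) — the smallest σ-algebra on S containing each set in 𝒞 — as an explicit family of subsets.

Answer: σ(𝒞) = { {}, {c}, {d}, {a, b}, {c, d}, {a, b, c}, {a, b, d}, S }

Working:
Initial family (4 sets): { {}, {a, b, c}, {a, b, d}, S }.
Step 1 (2 new):
  {c}  = complement {a, b, d}
  {d}  = complement {a, b, c}
  — 6 sets.
Step 2: +1 →
  {c, d}  = {c} ∪ {d}
  — 7 sets.
Step 3. New:
  {a, b}  = complement {c, d}
  — 8 sets.
Step 4 adds nothing — fixpoint reached.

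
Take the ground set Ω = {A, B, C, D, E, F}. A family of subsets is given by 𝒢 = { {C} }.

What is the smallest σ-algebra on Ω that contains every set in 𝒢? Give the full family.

Begin from { {}, {C}, Ω } (that is, 𝒢 plus ∅ and Ω).
Round 1: +1 →
  {A,B,D,E,F}  = Ω∖{C}
  — 4 sets.
Round 2: closed — nothing new.

Hence σ(𝒢) has 4 members: { {}, {C}, {A,B,D,E,F}, Ω }.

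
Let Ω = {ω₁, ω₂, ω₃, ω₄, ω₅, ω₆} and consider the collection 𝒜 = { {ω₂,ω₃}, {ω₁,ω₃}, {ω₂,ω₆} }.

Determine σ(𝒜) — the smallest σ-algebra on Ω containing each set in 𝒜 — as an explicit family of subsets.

Answer: σ(𝒜) = { ∅, {ω₁}, {ω₂}, {ω₃}, {ω₆}, {ω₁,ω₂}, {ω₁,ω₃}, {ω₁,ω₆}, {ω₂,ω₃}, {ω₂,ω₆}, {ω₃,ω₆}, {ω₄,ω₅}, {ω₁,ω₂,ω₃}, {ω₁,ω₂,ω₆}, {ω₁,ω₃,ω₆}, {ω₁,ω₄,ω₅}, {ω₂,ω₃,ω₆}, {ω₂,ω₄,ω₅}, {ω₃,ω₄,ω₅}, {ω₄,ω₅,ω₆}, {ω₁,ω₂,ω₃,ω₆}, {ω₁,ω₂,ω₄,ω₅}, {ω₁,ω₃,ω₄,ω₅}, {ω₁,ω₄,ω₅,ω₆}, {ω₂,ω₃,ω₄,ω₅}, {ω₂,ω₄,ω₅,ω₆}, {ω₃,ω₄,ω₅,ω₆}, {ω₁,ω₂,ω₃,ω₄,ω₅}, {ω₁,ω₂,ω₄,ω₅,ω₆}, {ω₁,ω₃,ω₄,ω₅,ω₆}, {ω₂,ω₃,ω₄,ω₅,ω₆}, Ω }

Derivation:
Begin from { ∅, {ω₁,ω₃}, {ω₂,ω₃}, {ω₂,ω₆}, Ω } (that is, 𝒜 plus ∅ and Ω).
Round 1 (6 new):
  {ω₁,ω₂,ω₃}  = {ω₂,ω₃} ∪ {ω₁,ω₃}
  {ω₂,ω₃,ω₆}  = {ω₂,ω₃} ∪ {ω₂,ω₆}
  {ω₁,ω₂,ω₃,ω₆}  = {ω₁,ω₃} ∪ {ω₂,ω₆}
  {ω₁,ω₃,ω₄,ω₅}  = ᶜ of {ω₂,ω₆}
  {ω₁,ω₄,ω₅,ω₆}  = ᶜ of {ω₂,ω₃}
  {ω₂,ω₄,ω₅,ω₆}  = ᶜ of {ω₁,ω₃}
  (now 11)
Round 2. New:
  {ω₄,ω₅}  = ᶜ of {ω₁,ω₂,ω₃,ω₆}
  {ω₁,ω₄,ω₅}  = ᶜ of {ω₂,ω₃,ω₆}
  {ω₄,ω₅,ω₆}  = ᶜ of {ω₁,ω₂,ω₃}
  {ω₁,ω₂,ω₃,ω₄,ω₅}  = {ω₁,ω₂,ω₃} ∪ {ω₁,ω₃,ω₄,ω₅}
  {ω₁,ω₂,ω₄,ω₅,ω₆}  = {ω₁,ω₄,ω₅,ω₆} ∪ {ω₂,ω₆}
  {ω₁,ω₃,ω₄,ω₅,ω₆}  = {ω₁,ω₄,ω₅,ω₆} ∪ {ω₁,ω₃,ω₄,ω₅}
  {ω₂,ω₃,ω₄,ω₅,ω₆}  = {ω₂,ω₃,ω₆} ∪ {ω₂,ω₄,ω₅,ω₆}
  (now 18)
Round 3 (5 new):
  {ω₁}  = ᶜ of {ω₂,ω₃,ω₄,ω₅,ω₆}
  {ω₂}  = ᶜ of {ω₁,ω₃,ω₄,ω₅,ω₆}
  {ω₃}  = ᶜ of {ω₁,ω₂,ω₄,ω₅,ω₆}
  {ω₆}  = ᶜ of {ω₁,ω₂,ω₃,ω₄,ω₅}
  {ω₂,ω₃,ω₄,ω₅}  = {ω₄,ω₅} ∪ {ω₂,ω₃}
  (now 23)
Round 4: 9 new —
  {ω₁,ω₂}  = {ω₂} ∪ {ω₁}
  {ω₁,ω₆}  = ᶜ of {ω₂,ω₃,ω₄,ω₅}
  {ω₃,ω₆}  = {ω₆} ∪ {ω₃}
  {ω₁,ω₂,ω₆}  = {ω₂,ω₆} ∪ {ω₁}
  {ω₁,ω₃,ω₆}  = {ω₆} ∪ {ω₁,ω₃}
  {ω₂,ω₄,ω₅}  = {ω₂} ∪ {ω₄,ω₅}
  {ω₃,ω₄,ω₅}  = {ω₄,ω₅} ∪ {ω₃}
  {ω₁,ω₂,ω₄,ω₅}  = {ω₁,ω₄,ω₅} ∪ {ω₂}
  {ω₃,ω₄,ω₅,ω₆}  = {ω₃} ∪ {ω₄,ω₅,ω₆}
  (now 32)
Round 5: already closed under ᶜ and ∪.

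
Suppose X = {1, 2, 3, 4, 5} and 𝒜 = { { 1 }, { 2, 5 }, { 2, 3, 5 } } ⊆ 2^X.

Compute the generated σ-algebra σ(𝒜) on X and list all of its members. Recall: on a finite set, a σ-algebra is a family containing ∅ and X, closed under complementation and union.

Initial family (5 sets): { ∅, { 1 }, { 2, 5 }, { 2, 3, 5 }, X }.
Step 1. New:
  { 1, 4 }  = { 2, 3, 5 }ᶜ
  { 1, 2, 5 }  = { 2, 5 } ∪ { 1 }
  { 1, 3, 4 }  = { 2, 5 }ᶜ
  { 1, 2, 3, 5 }  = { 2, 3, 5 } ∪ { 1 }
  { 2, 3, 4, 5 }  = { 1 }ᶜ
  |family| = 10
Step 2 adds 3:
  { 4 }  = { 1, 2, 3, 5 }ᶜ
  { 3, 4 }  = { 1, 2, 5 }ᶜ
  { 1, 2, 4, 5 }  = { 2, 5 } ∪ { 1, 4 }
  |family| = 13
Step 3. New:
  { 3 }  = { 1, 2, 4, 5 }ᶜ
  { 2, 4, 5 }  = { 2, 5 } ∪ { 4 }
  |family| = 15
Step 4 adds 1:
  { 1, 3 }  = { 2, 4, 5 }ᶜ
  |family| = 16
After Step 5 the family is unchanged; done.

|σ(𝒜)| = 16.  σ(𝒜) = { ∅, { 1 }, { 3 }, { 4 }, { 1, 3 }, { 1, 4 }, { 2, 5 }, { 3, 4 }, { 1, 2, 5 }, { 1, 3, 4 }, { 2, 3, 5 }, { 2, 4, 5 }, { 1, 2, 3, 5 }, { 1, 2, 4, 5 }, { 2, 3, 4, 5 }, X }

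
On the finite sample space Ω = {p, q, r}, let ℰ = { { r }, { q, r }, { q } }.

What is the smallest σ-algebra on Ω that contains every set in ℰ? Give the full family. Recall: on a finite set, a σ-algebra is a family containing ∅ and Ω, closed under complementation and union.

σ(ℰ) = { {  }, { p }, { q }, { r }, { p, q }, { p, r }, { q, r }, Ω }

Derivation:
Initial family (5 sets): { {  }, { q }, { r }, { q, r }, Ω }.
Step 1. New:
  { p }  = { q, r }ᶜ
  { p, q }  = { r }ᶜ
  { p, r }  = { q }ᶜ
  (now 8)
Step 2 adds nothing — fixpoint reached.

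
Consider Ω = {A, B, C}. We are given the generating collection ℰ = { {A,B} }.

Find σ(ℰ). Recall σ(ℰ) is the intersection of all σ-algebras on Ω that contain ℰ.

Initial family (3 sets): { ∅, {A,B}, Ω }.
Pass 1. New:
  {C}  = {A,B}ᶜ
  — 4 sets.
After Pass 2 the family is unchanged; done.

Therefore σ(ℰ) = { ∅, {C}, {A,B}, Ω } (|σ(ℰ)| = 4).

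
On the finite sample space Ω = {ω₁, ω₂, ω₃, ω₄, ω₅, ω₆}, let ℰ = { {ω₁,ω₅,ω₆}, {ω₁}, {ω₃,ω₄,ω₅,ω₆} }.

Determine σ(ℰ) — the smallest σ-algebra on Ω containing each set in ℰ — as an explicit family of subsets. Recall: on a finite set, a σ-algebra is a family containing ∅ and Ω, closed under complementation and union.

Initial family (5 sets): { {}, {ω₁}, {ω₁,ω₅,ω₆}, {ω₃,ω₄,ω₅,ω₆}, Ω }.
Step 1: +4 →
  {ω₁,ω₂}  = Ω∖{ω₃,ω₄,ω₅,ω₆}
  {ω₂,ω₃,ω₄}  = Ω∖{ω₁,ω₅,ω₆}
  {ω₁,ω₃,ω₄,ω₅,ω₆}  = {ω₁,ω₅,ω₆} ∪ {ω₃,ω₄,ω₅,ω₆}
  {ω₂,ω₃,ω₄,ω₅,ω₆}  = Ω∖{ω₁}
  (now 9)
Step 2 adds 3:
  {ω₂}  = Ω∖{ω₁,ω₃,ω₄,ω₅,ω₆}
  {ω₁,ω₂,ω₃,ω₄}  = {ω₂,ω₃,ω₄} ∪ {ω₁,ω₂}
  {ω₁,ω₂,ω₅,ω₆}  = {ω₁,ω₂} ∪ {ω₁,ω₅,ω₆}
  (now 12)
Step 3: +2 →
  {ω₃,ω₄}  = Ω∖{ω₁,ω₂,ω₅,ω₆}
  {ω₅,ω₆}  = Ω∖{ω₁,ω₂,ω₃,ω₄}
  (now 14)
Step 4. New:
  {ω₁,ω₃,ω₄}  = {ω₃,ω₄} ∪ {ω₁}
  {ω₂,ω₅,ω₆}  = {ω₅,ω₆} ∪ {ω₂}
  (now 16)
Step 5: already closed under ᶜ and ∪.

Therefore σ(ℰ) = { {}, {ω₁}, {ω₂}, {ω₁,ω₂}, {ω₃,ω₄}, {ω₅,ω₆}, {ω₁,ω₃,ω₄}, {ω₁,ω₅,ω₆}, {ω₂,ω₃,ω₄}, {ω₂,ω₅,ω₆}, {ω₁,ω₂,ω₃,ω₄}, {ω₁,ω₂,ω₅,ω₆}, {ω₃,ω₄,ω₅,ω₆}, {ω₁,ω₃,ω₄,ω₅,ω₆}, {ω₂,ω₃,ω₄,ω₅,ω₆}, Ω } (|σ(ℰ)| = 16).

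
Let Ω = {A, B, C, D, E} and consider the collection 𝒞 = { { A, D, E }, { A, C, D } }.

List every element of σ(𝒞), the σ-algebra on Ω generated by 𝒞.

Take S₀ = 𝒞 ∪ {∅, Ω} = { {  }, { A, C, D }, { A, D, E }, Ω }.
Round 1 adds 3:
  { B, C }  = { A, D, E }ᶜ
  { B, E }  = { A, C, D }ᶜ
  { A, C, D, E }  = { A, C, D } ∪ { A, D, E }
  [7 total]
Round 2. New:
  { B }  = { A, C, D, E }ᶜ
  { B, C, E }  = { B, E } ∪ { B, C }
  { A, B, C, D }  = { A, C, D } ∪ { B, C }
  { A, B, D, E }  = { A, D, E } ∪ { B, E }
  [11 total]
Round 3 adds 3:
  { C }  = { A, B, D, E }ᶜ
  { E }  = { A, B, C, D }ᶜ
  { A, D }  = { B, C, E }ᶜ
  [14 total]
Round 4 adds 2:
  { C, E }  = { C } ∪ { E }
  { A, B, D }  = { A, D } ∪ { B }
  [16 total]
After Round 5 the family is unchanged; done.

Hence σ(𝒞) has 16 members: { {  }, { B }, { C }, { E }, { A, D }, { B, C }, { B, E }, { C, E }, { A, B, D }, { A, C, D }, { A, D, E }, { B, C, E }, { A, B, C, D }, { A, B, D, E }, { A, C, D, E }, Ω }.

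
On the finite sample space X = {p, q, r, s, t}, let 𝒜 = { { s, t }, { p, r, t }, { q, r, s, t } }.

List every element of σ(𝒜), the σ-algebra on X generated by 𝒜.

σ(𝒜) = { {}, { p }, { q }, { r }, { s }, { t }, { p, q }, { p, r }, { p, s }, { p, t }, { q, r }, { q, s }, { q, t }, { r, s }, { r, t }, { s, t }, { p, q, r }, { p, q, s }, { p, q, t }, { p, r, s }, { p, r, t }, { p, s, t }, { q, r, s }, { q, r, t }, { q, s, t }, { r, s, t }, { p, q, r, s }, { p, q, r, t }, { p, q, s, t }, { p, r, s, t }, { q, r, s, t }, X }

Trace:
Start: 𝒜 ∪ {∅, X} = { {}, { s, t }, { p, r, t }, { q, r, s, t }, X }.
Iteration 1: 4 new —
  { p }  = ᶜ of { q, r, s, t }
  { q, s }  = ᶜ of { p, r, t }
  { p, q, r }  = ᶜ of { s, t }
  { p, r, s, t }  = { s, t } ∪ { p, r, t }
  |family| = 9
Iteration 2 (6 new):
  { q }  = ᶜ of { p, r, s, t }
  { p, q, s }  = { q, s } ∪ { p }
  { p, s, t }  = { s, t } ∪ { p }
  { q, s, t }  = { s, t } ∪ { q, s }
  { p, q, r, s }  = { p, q, r } ∪ { q, s }
  { p, q, r, t }  = { p, q, r } ∪ { p, r, t }
  |family| = 15
Iteration 3 (7 new):
  { s }  = ᶜ of { p, q, r, t }
  { t }  = ᶜ of { p, q, r, s }
  { p, q }  = { q } ∪ { p }
  { p, r }  = ᶜ of { q, s, t }
  { q, r }  = ᶜ of { p, s, t }
  { r, t }  = ᶜ of { p, q, s }
  { p, q, s, t }  = { s, t } ∪ { p, q, s }
  |family| = 22
Iteration 4: +9 →
  { r }  = ᶜ of { p, q, s, t }
  { p, s }  = { s } ∪ { p }
  { p, t }  = { t } ∪ { p }
  { q, t }  = { q } ∪ { t }
  { p, q, t }  = { p, q } ∪ { t }
  { p, r, s }  = { p, r } ∪ { s }
  { q, r, s }  = { q, s } ∪ { q, r }
  { q, r, t }  = { q } ∪ { r, t }
  { r, s, t }  = ᶜ of { p, q }
  |family| = 31
Iteration 5: 1 new —
  { r, s }  = ᶜ of { p, q, t }
  |family| = 32
Iteration 6: already closed under ᶜ and ∪.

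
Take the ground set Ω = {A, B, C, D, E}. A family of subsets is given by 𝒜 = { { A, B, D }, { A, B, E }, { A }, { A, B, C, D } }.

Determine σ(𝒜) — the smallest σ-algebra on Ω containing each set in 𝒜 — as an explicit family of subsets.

σ(𝒜) = { {  }, { A }, { B }, { C }, { D }, { E }, { A, B }, { A, C }, { A, D }, { A, E }, { B, C }, { B, D }, { B, E }, { C, D }, { C, E }, { D, E }, { A, B, C }, { A, B, D }, { A, B, E }, { A, C, D }, { A, C, E }, { A, D, E }, { B, C, D }, { B, C, E }, { B, D, E }, { C, D, E }, { A, B, C, D }, { A, B, C, E }, { A, B, D, E }, { A, C, D, E }, { B, C, D, E }, Ω }

Trace:
Start: 𝒜 ∪ {∅, Ω} = { {  }, { A }, { A, B, D }, { A, B, E }, { A, B, C, D }, Ω }.
Step 1: 5 new —
  { E }  = ᶜ of { A, B, C, D }
  { C, D }  = ᶜ of { A, B, E }
  { C, E }  = ᶜ of { A, B, D }
  { A, B, D, E }  = { A, B, E } ∪ { A, B, D }
  { B, C, D, E }  = ᶜ of { A }
Step 2 adds 6:
  { C }  = ᶜ of { A, B, D, E }
  { A, E }  = { E } ∪ { A }
  { A, C, D }  = { C, D } ∪ { A }
  { A, C, E }  = { C, E } ∪ { A }
  { C, D, E }  = { C, D } ∪ { E }
  { A, B, C, E }  = { A, B, E } ∪ { C, E }
Step 3. New:
  { D }  = ᶜ of { A, B, C, E }
  { A, B }  = ᶜ of { C, D, E }
  { A, C }  = { C } ∪ { A }
  { B, D }  = ᶜ of { A, C, E }
  { B, E }  = ᶜ of { A, C, D }
  { B, C, D }  = ᶜ of { A, E }
  { A, C, D, E }  = { C, D, E } ∪ { A, C, D }
Step 4 adds 7:
  { B }  = ᶜ of { A, C, D, E }
  { A, D }  = { D } ∪ { A }
  { D, E }  = { E } ∪ { D }
  { A, B, C }  = { A, B } ∪ { C }
  { A, D, E }  = { A, E } ∪ { D }
  { B, C, E }  = { B, E } ∪ { C }
  { B, D, E }  = ᶜ of { A, C }
Step 5 (1 new):
  { B, C }  = ᶜ of { A, D, E }
Step 6 adds nothing — fixpoint reached.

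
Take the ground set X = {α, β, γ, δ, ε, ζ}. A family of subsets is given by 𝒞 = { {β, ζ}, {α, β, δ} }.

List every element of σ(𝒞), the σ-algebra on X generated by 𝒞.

Begin from { ∅, {β, ζ}, {α, β, δ}, X } (that is, 𝒞 plus ∅ and X).
Round 1 (3 new):
  {γ, ε, ζ}  = ᶜ of {α, β, δ}
  {α, β, δ, ζ}  = {α, β, δ} ∪ {β, ζ}
  {α, γ, δ, ε}  = ᶜ of {β, ζ}
  — 7 sets.
Round 2: 4 new —
  {γ, ε}  = ᶜ of {α, β, δ, ζ}
  {β, γ, ε, ζ}  = {γ, ε, ζ} ∪ {β, ζ}
  {α, β, γ, δ, ε}  = {α, γ, δ, ε} ∪ {α, β, δ}
  {α, γ, δ, ε, ζ}  = {α, γ, δ, ε} ∪ {γ, ε, ζ}
  — 11 sets.
Round 3: 3 new —
  {β}  = ᶜ of {α, γ, δ, ε, ζ}
  {ζ}  = ᶜ of {α, β, γ, δ, ε}
  {α, δ}  = ᶜ of {β, γ, ε, ζ}
  — 14 sets.
Round 4 (2 new):
  {α, δ, ζ}  = {α, δ} ∪ {ζ}
  {β, γ, ε}  = {γ, ε} ∪ {β}
  — 16 sets.
Round 5: already closed under ᶜ and ∪.

Hence σ(𝒞) has 16 members: { ∅, {β}, {ζ}, {α, δ}, {β, ζ}, {γ, ε}, {α, β, δ}, {α, δ, ζ}, {β, γ, ε}, {γ, ε, ζ}, {α, β, δ, ζ}, {α, γ, δ, ε}, {β, γ, ε, ζ}, {α, β, γ, δ, ε}, {α, γ, δ, ε, ζ}, X }.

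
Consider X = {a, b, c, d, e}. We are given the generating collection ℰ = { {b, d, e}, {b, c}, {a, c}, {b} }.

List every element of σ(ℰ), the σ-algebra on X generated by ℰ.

|σ(ℰ)| = 16.  σ(ℰ) = { ∅, {a}, {b}, {c}, {a, b}, {a, c}, {b, c}, {d, e}, {a, b, c}, {a, d, e}, {b, d, e}, {c, d, e}, {a, b, d, e}, {a, c, d, e}, {b, c, d, e}, X }

Derivation:
Initial family (6 sets): { ∅, {b}, {a, c}, {b, c}, {b, d, e}, X }.
Pass 1: +4 →
  {a, b, c}  = {b, c} ∪ {a, c}
  {a, d, e}  = X∖{b, c}
  {a, c, d, e}  = X∖{b}
  {b, c, d, e}  = {b, c} ∪ {b, d, e}
  (now 10)
Pass 2 (3 new):
  {a}  = X∖{b, c, d, e}
  {d, e}  = X∖{a, b, c}
  {a, b, d, e}  = {a, d, e} ∪ {b}
  (now 13)
Pass 3: 2 new —
  {c}  = X∖{a, b, d, e}
  {a, b}  = {b} ∪ {a}
  (now 15)
Pass 4: 1 new —
  {c, d, e}  = X∖{a, b}
  (now 16)
Pass 5: already closed under ᶜ and ∪.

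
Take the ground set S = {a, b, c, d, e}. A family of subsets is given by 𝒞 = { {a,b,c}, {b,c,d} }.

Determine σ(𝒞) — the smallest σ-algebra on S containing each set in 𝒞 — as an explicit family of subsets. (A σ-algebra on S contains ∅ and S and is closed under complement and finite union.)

σ(𝒞) = { {}, {a}, {d}, {e}, {a,d}, {a,e}, {b,c}, {d,e}, {a,b,c}, {a,d,e}, {b,c,d}, {b,c,e}, {a,b,c,d}, {a,b,c,e}, {b,c,d,e}, S }

Derivation:
Take S₀ = 𝒞 ∪ {∅, S} = { {}, {a,b,c}, {b,c,d}, S }.
Pass 1: 3 new —
  {a,e}  = {b,c,d}ᶜ
  {d,e}  = {a,b,c}ᶜ
  {a,b,c,d}  = {a,b,c} ∪ {b,c,d}
  [7 total]
Pass 2: 4 new —
  {e}  = {a,b,c,d}ᶜ
  {a,d,e}  = {d,e} ∪ {a,e}
  {a,b,c,e}  = {a,b,c} ∪ {a,e}
  {b,c,d,e}  = {d,e} ∪ {b,c,d}
  [11 total]
Pass 3. New:
  {a}  = {b,c,d,e}ᶜ
  {d}  = {a,b,c,e}ᶜ
  {b,c}  = {a,d,e}ᶜ
  [14 total]
Pass 4: 2 new —
  {a,d}  = {d} ∪ {a}
  {b,c,e}  = {b,c} ∪ {e}
  [16 total]
Pass 5: closed — nothing new.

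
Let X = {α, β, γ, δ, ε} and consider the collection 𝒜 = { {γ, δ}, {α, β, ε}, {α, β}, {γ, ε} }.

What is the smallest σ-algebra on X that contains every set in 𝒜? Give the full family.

Initial family (6 sets): { ∅, {α, β}, {γ, δ}, {γ, ε}, {α, β, ε}, X }.
Pass 1 adds 4:
  {α, β, δ}  = {γ, ε}ᶜ
  {γ, δ, ε}  = {α, β}ᶜ
  {α, β, γ, δ}  = {γ, δ} ∪ {α, β}
  {α, β, γ, ε}  = {α, β, ε} ∪ {γ, ε}
  [10 total]
Pass 2: 3 new —
  {δ}  = {α, β, γ, ε}ᶜ
  {ε}  = {α, β, γ, δ}ᶜ
  {α, β, δ, ε}  = {α, β, δ} ∪ {α, β, ε}
  [13 total]
Pass 3: +2 →
  {γ}  = {α, β, δ, ε}ᶜ
  {δ, ε}  = {δ} ∪ {ε}
  [15 total]
Pass 4 adds 1:
  {α, β, γ}  = {δ, ε}ᶜ
  [16 total]
Pass 5: already closed under ᶜ and ∪.

σ(𝒜) = { ∅, {γ}, {δ}, {ε}, {α, β}, {γ, δ}, {γ, ε}, {δ, ε}, {α, β, γ}, {α, β, δ}, {α, β, ε}, {γ, δ, ε}, {α, β, γ, δ}, {α, β, γ, ε}, {α, β, δ, ε}, X }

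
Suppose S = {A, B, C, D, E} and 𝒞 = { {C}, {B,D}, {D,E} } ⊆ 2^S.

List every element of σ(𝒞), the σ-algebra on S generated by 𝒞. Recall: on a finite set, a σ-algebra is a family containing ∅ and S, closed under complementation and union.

Seed the family with 𝒞 together with ∅ and S: { {}, {C}, {B,D}, {D,E}, S }.
Iteration 1. New:
  {A,B,C}  = {D,E}ᶜ
  {A,C,E}  = {B,D}ᶜ
  {B,C,D}  = {C} ∪ {B,D}
  {B,D,E}  = {D,E} ∪ {B,D}
  {C,D,E}  = {D,E} ∪ {C}
  {A,B,D,E}  = {C}ᶜ
Iteration 2 (7 new):
  {A,B}  = {C,D,E}ᶜ
  {A,C}  = {B,D,E}ᶜ
  {A,E}  = {B,C,D}ᶜ
  {A,B,C,D}  = {A,B,C} ∪ {B,C,D}
  {A,B,C,E}  = {A,B,C} ∪ {A,C,E}
  {A,C,D,E}  = {C,D,E} ∪ {A,C,E}
  {B,C,D,E}  = {C,D,E} ∪ {B,C,D}
Iteration 3: 7 new —
  {A}  = {B,C,D,E}ᶜ
  {B}  = {A,C,D,E}ᶜ
  {D}  = {A,B,C,E}ᶜ
  {E}  = {A,B,C,D}ᶜ
  {A,B,D}  = {A,B} ∪ {B,D}
  {A,B,E}  = {A,B} ∪ {A,E}
  {A,D,E}  = {D,E} ∪ {A,E}
Iteration 4. New:
  {A,D}  = {D} ∪ {A}
  {B,C}  = {A,D,E}ᶜ
  {B,E}  = {B} ∪ {E}
  {C,D}  = {A,B,E}ᶜ
  {C,E}  = {A,B,D}ᶜ
  {A,C,D}  = {A,C} ∪ {D}
Iteration 5 adds 1:
  {B,C,E}  = {A,D}ᶜ
Iteration 6: no new sets; the family is a σ-algebra.

Hence σ(𝒞) has 32 members: { {}, {A}, {B}, {C}, {D}, {E}, {A,B}, {A,C}, {A,D}, {A,E}, {B,C}, {B,D}, {B,E}, {C,D}, {C,E}, {D,E}, {A,B,C}, {A,B,D}, {A,B,E}, {A,C,D}, {A,C,E}, {A,D,E}, {B,C,D}, {B,C,E}, {B,D,E}, {C,D,E}, {A,B,C,D}, {A,B,C,E}, {A,B,D,E}, {A,C,D,E}, {B,C,D,E}, S }.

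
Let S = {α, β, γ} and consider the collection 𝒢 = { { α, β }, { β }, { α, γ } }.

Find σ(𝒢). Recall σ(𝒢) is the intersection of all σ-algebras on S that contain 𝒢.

σ(𝒢) = { {}, { α }, { β }, { γ }, { α, β }, { α, γ }, { β, γ }, S }

Trace:
Begin from { {}, { β }, { α, β }, { α, γ }, S } (that is, 𝒢 plus ∅ and S).
Step 1. New:
  { γ }  = ᶜ of { α, β }
  [6 total]
Step 2: +1 →
  { β, γ }  = { γ } ∪ { β }
  [7 total]
Step 3 (1 new):
  { α }  = ᶜ of { β, γ }
  [8 total]
Step 4 adds nothing — fixpoint reached.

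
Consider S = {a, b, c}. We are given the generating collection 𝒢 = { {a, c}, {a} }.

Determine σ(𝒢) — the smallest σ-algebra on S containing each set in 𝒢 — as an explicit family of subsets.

|σ(𝒢)| = 8.  σ(𝒢) = { ∅, {a}, {b}, {c}, {a, b}, {a, c}, {b, c}, S }

Check:
Take S₀ = 𝒢 ∪ {∅, S} = { ∅, {a}, {a, c}, S }.
Pass 1 (2 new):
  {b}  = {a, c}ᶜ
  {b, c}  = {a}ᶜ
  [6 total]
Pass 2 (1 new):
  {a, b}  = {b} ∪ {a}
  [7 total]
Pass 3: +1 →
  {c}  = {a, b}ᶜ
  [8 total]
After Pass 4 the family is unchanged; done.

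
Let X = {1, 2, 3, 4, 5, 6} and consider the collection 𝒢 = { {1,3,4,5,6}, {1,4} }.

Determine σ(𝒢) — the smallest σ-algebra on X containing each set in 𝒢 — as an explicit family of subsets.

σ(𝒢) = { ∅, {2}, {1,4}, {1,2,4}, {3,5,6}, {2,3,5,6}, {1,3,4,5,6}, X }

Trace:
Begin from { ∅, {1,4}, {1,3,4,5,6}, X } (that is, 𝒢 plus ∅ and X).
Round 1 adds 2:
  {2}  = {1,3,4,5,6}ᶜ
  {2,3,5,6}  = {1,4}ᶜ
  (now 6)
Round 2: +1 →
  {1,2,4}  = {1,4} ∪ {2}
  (now 7)
Round 3 (1 new):
  {3,5,6}  = {1,2,4}ᶜ
  (now 8)
Round 4: no new sets; the family is a σ-algebra.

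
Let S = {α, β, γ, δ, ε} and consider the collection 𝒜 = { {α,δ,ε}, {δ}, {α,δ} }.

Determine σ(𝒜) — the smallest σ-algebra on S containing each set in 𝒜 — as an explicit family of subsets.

σ(𝒜) = { ∅, {α}, {δ}, {ε}, {α,δ}, {α,ε}, {β,γ}, {δ,ε}, {α,β,γ}, {α,δ,ε}, {β,γ,δ}, {β,γ,ε}, {α,β,γ,δ}, {α,β,γ,ε}, {β,γ,δ,ε}, S }

Derivation:
Initial family (5 sets): { ∅, {δ}, {α,δ}, {α,δ,ε}, S }.
Iteration 1: +3 →
  {β,γ}  = ᶜ of {α,δ,ε}
  {β,γ,ε}  = ᶜ of {α,δ}
  {α,β,γ,ε}  = ᶜ of {δ}
  (now 8)
Iteration 2: +3 →
  {β,γ,δ}  = {δ} ∪ {β,γ}
  {α,β,γ,δ}  = {α,δ} ∪ {β,γ}
  {β,γ,δ,ε}  = {δ} ∪ {β,γ,ε}
  (now 11)
Iteration 3 adds 3:
  {α}  = ᶜ of {β,γ,δ,ε}
  {ε}  = ᶜ of {α,β,γ,δ}
  {α,ε}  = ᶜ of {β,γ,δ}
  (now 14)
Iteration 4 adds 2:
  {δ,ε}  = {δ} ∪ {ε}
  {α,β,γ}  = {β,γ} ∪ {α}
  (now 16)
Iteration 5: closed — nothing new.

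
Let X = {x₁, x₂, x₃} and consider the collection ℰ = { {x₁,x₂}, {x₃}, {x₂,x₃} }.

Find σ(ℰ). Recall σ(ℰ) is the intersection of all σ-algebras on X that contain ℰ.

σ(ℰ) (8 sets): { ∅, {x₁}, {x₂}, {x₃}, {x₁,x₂}, {x₁,x₃}, {x₂,x₃}, X }

Check:
Start: ℰ ∪ {∅, X} = { ∅, {x₃}, {x₁,x₂}, {x₂,x₃}, X }.
Step 1: +1 →
  {x₁}  = ᶜ of {x₂,x₃}
Step 2: 1 new —
  {x₁,x₃}  = {x₃} ∪ {x₁}
Step 3 (1 new):
  {x₂}  = ᶜ of {x₁,x₃}
Step 4 adds nothing — fixpoint reached.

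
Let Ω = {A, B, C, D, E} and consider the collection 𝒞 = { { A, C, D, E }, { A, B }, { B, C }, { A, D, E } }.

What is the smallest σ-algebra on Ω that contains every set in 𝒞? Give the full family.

σ(𝒞) = { {}, { A }, { B }, { C }, { A, B }, { A, C }, { B, C }, { D, E }, { A, B, C }, { A, D, E }, { B, D, E }, { C, D, E }, { A, B, D, E }, { A, C, D, E }, { B, C, D, E }, Ω }

Trace:
Start: 𝒞 ∪ {∅, Ω} = { {}, { A, B }, { B, C }, { A, D, E }, { A, C, D, E }, Ω }.
Pass 1 adds 4:
  { B }  = Ω∖{ A, C, D, E }
  { A, B, C }  = { B, C } ∪ { A, B }
  { C, D, E }  = Ω∖{ A, B }
  { A, B, D, E }  = { A, D, E } ∪ { A, B }
  [10 total]
Pass 2. New:
  { C }  = Ω∖{ A, B, D, E }
  { D, E }  = Ω∖{ A, B, C }
  { B, C, D, E }  = { C, D, E } ∪ { B }
  [13 total]
Pass 3: 2 new —
  { A }  = Ω∖{ B, C, D, E }
  { B, D, E }  = { D, E } ∪ { B }
  [15 total]
Pass 4 adds 1:
  { A, C }  = Ω∖{ B, D, E }
  [16 total]
Pass 5: closed — nothing new.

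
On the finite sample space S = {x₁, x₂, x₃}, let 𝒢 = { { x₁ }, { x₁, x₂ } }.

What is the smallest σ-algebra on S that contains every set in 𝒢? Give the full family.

Begin from { {  }, { x₁ }, { x₁, x₂ }, S } (that is, 𝒢 plus ∅ and S).
Step 1: +2 →
  { x₃ }  = ᶜ of { x₁, x₂ }
  { x₂, x₃ }  = ᶜ of { x₁ }
Step 2. New:
  { x₁, x₃ }  = { x₃ } ∪ { x₁ }
Step 3 adds 1:
  { x₂ }  = ᶜ of { x₁, x₃ }
Step 4: stable.

σ(𝒢) = { {  }, { x₁ }, { x₂ }, { x₃ }, { x₁, x₂ }, { x₁, x₃ }, { x₂, x₃ }, S }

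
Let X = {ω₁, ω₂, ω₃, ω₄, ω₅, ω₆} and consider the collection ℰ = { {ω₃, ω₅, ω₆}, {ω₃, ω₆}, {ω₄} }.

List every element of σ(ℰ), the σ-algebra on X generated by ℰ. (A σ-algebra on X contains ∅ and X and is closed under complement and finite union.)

|σ(ℰ)| = 16.  σ(ℰ) = { {}, {ω₄}, {ω₅}, {ω₁, ω₂}, {ω₃, ω₆}, {ω₄, ω₅}, {ω₁, ω₂, ω₄}, {ω₁, ω₂, ω₅}, {ω₃, ω₄, ω₆}, {ω₃, ω₅, ω₆}, {ω₁, ω₂, ω₃, ω₆}, {ω₁, ω₂, ω₄, ω₅}, {ω₃, ω₄, ω₅, ω₆}, {ω₁, ω₂, ω₃, ω₄, ω₆}, {ω₁, ω₂, ω₃, ω₅, ω₆}, X }

Working:
Take S₀ = ℰ ∪ {∅, X} = { {}, {ω₄}, {ω₃, ω₆}, {ω₃, ω₅, ω₆}, X }.
Round 1: +5 →
  {ω₁, ω₂, ω₄}  = complement {ω₃, ω₅, ω₆}
  {ω₃, ω₄, ω₆}  = {ω₃, ω₆} ∪ {ω₄}
  {ω₁, ω₂, ω₄, ω₅}  = complement {ω₃, ω₆}
  {ω₃, ω₄, ω₅, ω₆}  = {ω₃, ω₅, ω₆} ∪ {ω₄}
  {ω₁, ω₂, ω₃, ω₅, ω₆}  = complement {ω₄}
  [10 total]
Round 2. New:
  {ω₁, ω₂}  = complement {ω₃, ω₄, ω₅, ω₆}
  {ω₁, ω₂, ω₅}  = complement {ω₃, ω₄, ω₆}
  {ω₁, ω₂, ω₃, ω₄, ω₆}  = {ω₁, ω₂, ω₄} ∪ {ω₃, ω₆}
  [13 total]
Round 3 (2 new):
  {ω₅}  = complement {ω₁, ω₂, ω₃, ω₄, ω₆}
  {ω₁, ω₂, ω₃, ω₆}  = {ω₁, ω₂} ∪ {ω₃, ω₆}
  [15 total]
Round 4. New:
  {ω₄, ω₅}  = complement {ω₁, ω₂, ω₃, ω₆}
  [16 total]
After Round 5 the family is unchanged; done.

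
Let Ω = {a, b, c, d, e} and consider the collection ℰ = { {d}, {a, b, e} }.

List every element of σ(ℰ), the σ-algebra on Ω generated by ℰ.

Begin from { {}, {d}, {a, b, e}, Ω } (that is, ℰ plus ∅ and Ω).
Step 1: +3 →
  {c, d}  = ᶜ of {a, b, e}
  {a, b, c, e}  = ᶜ of {d}
  {a, b, d, e}  = {a, b, e} ∪ {d}
Step 2 (1 new):
  {c}  = ᶜ of {a, b, d, e}
Step 3: stable.

σ(ℰ) = { {}, {c}, {d}, {c, d}, {a, b, e}, {a, b, c, e}, {a, b, d, e}, Ω }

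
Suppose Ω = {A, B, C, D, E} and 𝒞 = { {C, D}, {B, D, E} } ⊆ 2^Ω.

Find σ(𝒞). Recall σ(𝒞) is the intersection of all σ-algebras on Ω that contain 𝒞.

|σ(𝒞)| = 16.  σ(𝒞) = { {}, {A}, {C}, {D}, {A, C}, {A, D}, {B, E}, {C, D}, {A, B, E}, {A, C, D}, {B, C, E}, {B, D, E}, {A, B, C, E}, {A, B, D, E}, {B, C, D, E}, Ω }

Derivation:
Seed the family with 𝒞 together with ∅ and Ω: { {}, {C, D}, {B, D, E}, Ω }.
Round 1 (3 new):
  {A, C}  = {B, D, E}ᶜ
  {A, B, E}  = {C, D}ᶜ
  {B, C, D, E}  = {B, D, E} ∪ {C, D}
  — 7 sets.
Round 2: 4 new —
  {A}  = {B, C, D, E}ᶜ
  {A, C, D}  = {C, D} ∪ {A, C}
  {A, B, C, E}  = {A, B, E} ∪ {A, C}
  {A, B, D, E}  = {A, B, E} ∪ {B, D, E}
  — 11 sets.
Round 3 adds 3:
  {C}  = {A, B, D, E}ᶜ
  {D}  = {A, B, C, E}ᶜ
  {B, E}  = {A, C, D}ᶜ
  — 14 sets.
Round 4 adds 2:
  {A, D}  = {D} ∪ {A}
  {B, C, E}  = {C} ∪ {B, E}
  — 16 sets.
Round 5: already closed under ᶜ and ∪.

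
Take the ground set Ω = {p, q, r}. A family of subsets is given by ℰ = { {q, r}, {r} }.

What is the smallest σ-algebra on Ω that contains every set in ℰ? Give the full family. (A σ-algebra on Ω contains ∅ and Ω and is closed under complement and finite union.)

Answer: σ(ℰ) = { ∅, {p}, {q}, {r}, {p, q}, {p, r}, {q, r}, Ω }

Working:
Initial family (4 sets): { ∅, {r}, {q, r}, Ω }.
Round 1: +2 →
  {p}  = Ω∖{q, r}
  {p, q}  = Ω∖{r}
  |family| = 6
Round 2: +1 →
  {p, r}  = {r} ∪ {p}
  |family| = 7
Round 3. New:
  {q}  = Ω∖{p, r}
  |family| = 8
Round 4: already closed under ᶜ and ∪.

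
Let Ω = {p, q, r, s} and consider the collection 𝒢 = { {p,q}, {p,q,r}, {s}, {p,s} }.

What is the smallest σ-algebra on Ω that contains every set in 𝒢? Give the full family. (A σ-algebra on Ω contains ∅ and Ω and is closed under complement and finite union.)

|σ(𝒢)| = 16.  σ(𝒢) = { ∅, {p}, {q}, {r}, {s}, {p,q}, {p,r}, {p,s}, {q,r}, {q,s}, {r,s}, {p,q,r}, {p,q,s}, {p,r,s}, {q,r,s}, Ω }

Trace:
Start: 𝒢 ∪ {∅, Ω} = { ∅, {s}, {p,q}, {p,s}, {p,q,r}, Ω }.
Pass 1 adds 3:
  {q,r}  = {p,s}ᶜ
  {r,s}  = {p,q}ᶜ
  {p,q,s}  = {p,s} ∪ {p,q}
  — 9 sets.
Pass 2. New:
  {r}  = {p,q,s}ᶜ
  {p,r,s}  = {r,s} ∪ {p,s}
  {q,r,s}  = {r,s} ∪ {q,r}
  — 12 sets.
Pass 3: 2 new —
  {p}  = {q,r,s}ᶜ
  {q}  = {p,r,s}ᶜ
  — 14 sets.
Pass 4: +2 →
  {p,r}  = {r} ∪ {p}
  {q,s}  = {s} ∪ {q}
  — 16 sets.
Pass 5: already closed under ᶜ and ∪.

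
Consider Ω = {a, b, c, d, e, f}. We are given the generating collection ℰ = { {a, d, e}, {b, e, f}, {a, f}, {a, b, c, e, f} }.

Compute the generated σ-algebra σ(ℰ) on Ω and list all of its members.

Initial family (6 sets): { {}, {a, f}, {a, d, e}, {b, e, f}, {a, b, c, e, f}, Ω }.
Step 1 adds 7:
  {d}  = {a, b, c, e, f}ᶜ
  {a, c, d}  = {b, e, f}ᶜ
  {b, c, f}  = {a, d, e}ᶜ
  {a, b, e, f}  = {a, f} ∪ {b, e, f}
  {a, d, e, f}  = {a, d, e} ∪ {a, f}
  {b, c, d, e}  = {a, f}ᶜ
  {a, b, d, e, f}  = {a, d, e} ∪ {b, e, f}
Step 2 (14 new):
  {c}  = {a, b, d, e, f}ᶜ
  {b, c}  = {a, d, e, f}ᶜ
  {c, d}  = {a, b, e, f}ᶜ
  {a, d, f}  = {a, f} ∪ {d}
  {a, b, c, f}  = {a, f} ∪ {b, c, f}
  {a, c, d, e}  = {a, d, e} ∪ {a, c, d}
  {a, c, d, f}  = {a, f} ∪ {a, c, d}
  {b, c, d, f}  = {b, c, f} ∪ {d}
  {b, c, e, f}  = {b, c, f} ∪ {b, e, f}
  {b, d, e, f}  = {b, e, f} ∪ {d}
  {a, b, c, d, e}  = {a, d, e} ∪ {b, c, d, e}
  {a, b, c, d, f}  = {b, c, f} ∪ {a, c, d}
  {a, c, d, e, f}  = {a, d, e, f} ∪ {a, c, d}
  {b, c, d, e, f}  = {b, c, f} ∪ {b, c, d, e}
Step 3. New:
  {a}  = {b, c, d, e, f}ᶜ
  {b}  = {a, c, d, e, f}ᶜ
  {e}  = {a, b, c, d, f}ᶜ
  {f}  = {a, b, c, d, e}ᶜ
  {a, c}  = {b, d, e, f}ᶜ
  {a, d}  = {b, c, e, f}ᶜ
  {a, e}  = {b, c, d, f}ᶜ
  {b, e}  = {a, c, d, f}ᶜ
  {b, f}  = {a, c, d, e}ᶜ
  {d, e}  = {a, b, c, f}ᶜ
  {a, c, f}  = {a, f} ∪ {c}
  {b, c, d}  = {c, d} ∪ {b, c}
  {b, c, e}  = {a, d, f}ᶜ
  {a, b, c, d}  = {a, c, d} ∪ {b, c}
Step 4: +21 →
  {a, b}  = {b} ∪ {a}
  {b, d}  = {b} ∪ {d}
  {c, e}  = {c} ∪ {e}
  {c, f}  = {c} ∪ {f}
  {d, f}  = {d} ∪ {f}
  {e, f}  = {a, b, c, d}ᶜ
  {a, b, c}  = {b} ∪ {a, c}
  {a, b, d}  = {b} ∪ {a, d}
  {a, b, e}  = {b} ∪ {a, e}
  {a, b, f}  = {a, f} ∪ {b}
  {a, c, e}  = {a, c} ∪ {a, e}
  {a, e, f}  = {b, c, d}ᶜ
  {b, d, e}  = {a, c, f}ᶜ
  {b, d, f}  = {b, f} ∪ {d}
  {c, d, e}  = {c, d} ∪ {d, e}
  {c, d, f}  = {c, d} ∪ {f}
  {d, e, f}  = {d, e} ∪ {f}
  {a, b, c, e}  = {a, c} ∪ {b, e}
  {a, b, d, e}  = {b} ∪ {a, d, e}
  {a, b, d, f}  = {b} ∪ {a, d, f}
  {a, c, e, f}  = {a, c, f} ∪ {a, e}
Step 5: +2 →
  {c, e, f}  = {a, b, d}ᶜ
  {c, d, e, f}  = {a, b}ᶜ
Step 6 adds nothing — fixpoint reached.

σ(ℰ) = { {}, {a}, {b}, {c}, {d}, {e}, {f}, {a, b}, {a, c}, {a, d}, {a, e}, {a, f}, {b, c}, {b, d}, {b, e}, {b, f}, {c, d}, {c, e}, {c, f}, {d, e}, {d, f}, {e, f}, {a, b, c}, {a, b, d}, {a, b, e}, {a, b, f}, {a, c, d}, {a, c, e}, {a, c, f}, {a, d, e}, {a, d, f}, {a, e, f}, {b, c, d}, {b, c, e}, {b, c, f}, {b, d, e}, {b, d, f}, {b, e, f}, {c, d, e}, {c, d, f}, {c, e, f}, {d, e, f}, {a, b, c, d}, {a, b, c, e}, {a, b, c, f}, {a, b, d, e}, {a, b, d, f}, {a, b, e, f}, {a, c, d, e}, {a, c, d, f}, {a, c, e, f}, {a, d, e, f}, {b, c, d, e}, {b, c, d, f}, {b, c, e, f}, {b, d, e, f}, {c, d, e, f}, {a, b, c, d, e}, {a, b, c, d, f}, {a, b, c, e, f}, {a, b, d, e, f}, {a, c, d, e, f}, {b, c, d, e, f}, Ω }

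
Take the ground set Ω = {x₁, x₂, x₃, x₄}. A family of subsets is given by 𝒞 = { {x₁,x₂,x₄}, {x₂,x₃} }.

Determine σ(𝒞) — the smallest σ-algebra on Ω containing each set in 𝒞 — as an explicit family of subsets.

Answer: σ(𝒞) = { {}, {x₂}, {x₃}, {x₁,x₄}, {x₂,x₃}, {x₁,x₂,x₄}, {x₁,x₃,x₄}, Ω }

Derivation:
Start: 𝒞 ∪ {∅, Ω} = { {}, {x₂,x₃}, {x₁,x₂,x₄}, Ω }.
Step 1: +2 →
  {x₃}  = {x₁,x₂,x₄}ᶜ
  {x₁,x₄}  = {x₂,x₃}ᶜ
  (now 6)
Step 2: 1 new —
  {x₁,x₃,x₄}  = {x₃} ∪ {x₁,x₄}
  (now 7)
Step 3: +1 →
  {x₂}  = {x₁,x₃,x₄}ᶜ
  (now 8)
Step 4 adds nothing — fixpoint reached.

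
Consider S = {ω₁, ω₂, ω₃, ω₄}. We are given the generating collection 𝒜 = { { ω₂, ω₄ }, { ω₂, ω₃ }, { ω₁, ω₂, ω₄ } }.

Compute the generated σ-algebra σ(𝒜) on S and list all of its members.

σ(𝒜) (16 sets): { {  }, { ω₁ }, { ω₂ }, { ω₃ }, { ω₄ }, { ω₁, ω₂ }, { ω₁, ω₃ }, { ω₁, ω₄ }, { ω₂, ω₃ }, { ω₂, ω₄ }, { ω₃, ω₄ }, { ω₁, ω₂, ω₃ }, { ω₁, ω₂, ω₄ }, { ω₁, ω₃, ω₄ }, { ω₂, ω₃, ω₄ }, S }

Derivation:
Initial family (5 sets): { {  }, { ω₂, ω₃ }, { ω₂, ω₄ }, { ω₁, ω₂, ω₄ }, S }.
Round 1 adds 4:
  { ω₃ }  = complement { ω₁, ω₂, ω₄ }
  { ω₁, ω₃ }  = complement { ω₂, ω₄ }
  { ω₁, ω₄ }  = complement { ω₂, ω₃ }
  { ω₂, ω₃, ω₄ }  = { ω₂, ω₃ } ∪ { ω₂, ω₄ }
  |family| = 9
Round 2 adds 3:
  { ω₁ }  = complement { ω₂, ω₃, ω₄ }
  { ω₁, ω₂, ω₃ }  = { ω₂, ω₃ } ∪ { ω₁, ω₃ }
  { ω₁, ω₃, ω₄ }  = { ω₃ } ∪ { ω₁, ω₄ }
  |family| = 12
Round 3: +2 →
  { ω₂ }  = complement { ω₁, ω₃, ω₄ }
  { ω₄ }  = complement { ω₁, ω₂, ω₃ }
  |family| = 14
Round 4. New:
  { ω₁, ω₂ }  = { ω₂ } ∪ { ω₁ }
  { ω₃, ω₄ }  = { ω₃ } ∪ { ω₄ }
  |family| = 16
Round 5 adds nothing — fixpoint reached.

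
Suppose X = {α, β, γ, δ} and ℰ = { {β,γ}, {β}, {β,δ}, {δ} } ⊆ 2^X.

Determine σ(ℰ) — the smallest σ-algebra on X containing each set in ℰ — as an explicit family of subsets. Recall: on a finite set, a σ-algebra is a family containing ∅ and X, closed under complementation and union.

Take S₀ = ℰ ∪ {∅, X} = { {}, {β}, {δ}, {β,γ}, {β,δ}, X }.
Round 1: +5 →
  {α,γ}  = ᶜ of {β,δ}
  {α,δ}  = ᶜ of {β,γ}
  {α,β,γ}  = ᶜ of {δ}
  {α,γ,δ}  = ᶜ of {β}
  {β,γ,δ}  = {β,γ} ∪ {δ}
  (now 11)
Round 2 adds 2:
  {α}  = ᶜ of {β,γ,δ}
  {α,β,δ}  = {β} ∪ {α,δ}
  (now 13)
Round 3: 2 new —
  {γ}  = ᶜ of {α,β,δ}
  {α,β}  = {β} ∪ {α}
  (now 15)
Round 4. New:
  {γ,δ}  = ᶜ of {α,β}
  (now 16)
Round 5: no new sets; the family is a σ-algebra.

σ(ℰ) = { {}, {α}, {β}, {γ}, {δ}, {α,β}, {α,γ}, {α,δ}, {β,γ}, {β,δ}, {γ,δ}, {α,β,γ}, {α,β,δ}, {α,γ,δ}, {β,γ,δ}, X }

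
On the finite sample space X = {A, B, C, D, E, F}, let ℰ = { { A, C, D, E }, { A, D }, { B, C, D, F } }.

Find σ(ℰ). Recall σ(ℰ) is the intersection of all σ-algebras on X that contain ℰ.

σ(ℰ) = { ∅, { A }, { C }, { D }, { E }, { A, C }, { A, D }, { A, E }, { B, F }, { C, D }, { C, E }, { D, E }, { A, B, F }, { A, C, D }, { A, C, E }, { A, D, E }, { B, C, F }, { B, D, F }, { B, E, F }, { C, D, E }, { A, B, C, F }, { A, B, D, F }, { A, B, E, F }, { A, C, D, E }, { B, C, D, F }, { B, C, E, F }, { B, D, E, F }, { A, B, C, D, F }, { A, B, C, E, F }, { A, B, D, E, F }, { B, C, D, E, F }, X }

Derivation:
Begin from { ∅, { A, D }, { A, C, D, E }, { B, C, D, F }, X } (that is, ℰ plus ∅ and X).
Pass 1 adds 4:
  { A, E }  = ᶜ of { B, C, D, F }
  { B, F }  = ᶜ of { A, C, D, E }
  { B, C, E, F }  = ᶜ of { A, D }
  { A, B, C, D, F }  = { A, D } ∪ { B, C, D, F }
Pass 2: 6 new —
  { E }  = ᶜ of { A, B, C, D, F }
  { A, D, E }  = { A, D } ∪ { A, E }
  { A, B, D, F }  = { B, F } ∪ { A, D }
  { A, B, E, F }  = { B, F } ∪ { A, E }
  { A, B, C, E, F }  = { A, E } ∪ { B, C, E, F }
  { B, C, D, E, F }  = { B, C, D, F } ∪ { B, C, E, F }
Pass 3: 7 new —
  { A }  = ᶜ of { B, C, D, E, F }
  { D }  = ᶜ of { A, B, C, E, F }
  { C, D }  = ᶜ of { A, B, E, F }
  { C, E }  = ᶜ of { A, B, D, F }
  { B, C, F }  = ᶜ of { A, D, E }
  { B, E, F }  = { B, F } ∪ { E }
  { A, B, D, E, F }  = { A, D, E } ∪ { A, B, D, F }
Pass 4 adds 9:
  { C }  = ᶜ of { A, B, D, E, F }
  { D, E }  = { E } ∪ { D }
  { A, B, F }  = { B, F } ∪ { A }
  { A, C, D }  = ᶜ of { B, E, F }
  { A, C, E }  = { A, E } ∪ { C, E }
  { B, D, F }  = { B, F } ∪ { D }
  { C, D, E }  = { C, D } ∪ { C, E }
  { A, B, C, F }  = { B, C, F } ∪ { A }
  { B, D, E, F }  = { B, E, F } ∪ { D }
Pass 5 (1 new):
  { A, C }  = ᶜ of { B, D, E, F }
Pass 6: closed — nothing new.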